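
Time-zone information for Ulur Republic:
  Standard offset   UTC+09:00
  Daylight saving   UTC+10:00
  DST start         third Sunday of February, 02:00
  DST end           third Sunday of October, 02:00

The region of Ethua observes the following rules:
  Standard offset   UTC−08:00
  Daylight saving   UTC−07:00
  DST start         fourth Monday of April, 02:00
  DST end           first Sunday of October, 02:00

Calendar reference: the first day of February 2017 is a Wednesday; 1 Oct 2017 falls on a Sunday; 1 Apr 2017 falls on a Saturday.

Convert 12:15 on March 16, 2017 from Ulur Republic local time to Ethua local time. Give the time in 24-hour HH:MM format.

1 February 2017 is a Wednesday, so the first Sunday is February 5 and the third is February 19.
1 October 2017 is a Sunday, so the first Sunday is October 1 and the third is October 15.
March 16, 2017 falls between 19 February and 15 October, so daylight saving is in effect and Ulur Republic is at UTC+10:00.
12:15 Ulur Republic − 10h = 02:15 UTC.
1 April 2017 is a Saturday, so the first Monday is April 3 and the fourth is April 24.
1 October 2017 is a Sunday, so the first Sunday is October 1.
At the standard offset (UTC−08:00), 02:15 UTC − 8h = 18:15 Ethua standard time (rolling into the previous day, 15 March 2017).
The standard-time date in Ethua, March 15, 2017, does not fall between 24 April and 1 October, so daylight saving is not in effect and Ethua is at UTC−08:00.
02:15 UTC − 8h = 18:15 Ethua (rolling into the previous day, 15 March 2017).

18:15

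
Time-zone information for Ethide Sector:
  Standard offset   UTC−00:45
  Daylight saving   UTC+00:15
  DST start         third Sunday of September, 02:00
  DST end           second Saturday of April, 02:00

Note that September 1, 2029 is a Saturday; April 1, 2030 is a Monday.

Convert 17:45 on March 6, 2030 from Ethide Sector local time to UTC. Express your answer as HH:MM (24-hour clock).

17:30

1 September 2029 is a Saturday, so the first Sunday is September 2 and the third is September 16.
1 April 2030 is a Monday, so the first Saturday is April 6 and the second is April 13.
Daylight saving runs 16 September 2029 – 13 April 2030; March 6, 2030 is inside that window, so Ethide Sector is at UTC+00:15.
17:45 local − 0h15m = 17:30 UTC.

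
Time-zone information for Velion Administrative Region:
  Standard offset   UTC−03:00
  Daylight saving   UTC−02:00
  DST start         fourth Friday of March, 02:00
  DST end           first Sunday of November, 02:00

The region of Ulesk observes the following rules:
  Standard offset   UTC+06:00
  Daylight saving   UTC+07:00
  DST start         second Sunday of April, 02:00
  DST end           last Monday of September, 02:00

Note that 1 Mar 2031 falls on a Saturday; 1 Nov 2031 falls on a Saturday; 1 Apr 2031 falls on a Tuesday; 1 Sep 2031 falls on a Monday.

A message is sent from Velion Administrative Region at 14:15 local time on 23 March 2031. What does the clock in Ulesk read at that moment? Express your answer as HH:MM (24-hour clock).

23:15

1 March 2031 is a Saturday, so the first Friday is March 7 and the fourth is March 28.
1 November 2031 is a Saturday, so the first Sunday is November 2.
23 March 2031 does not fall between 28 March and 2 November, so daylight saving is not in effect and Velion Administrative Region is at UTC−03:00.
14:15 Velion Administrative Region + 3h = 17:15 UTC.
1 April 2031 is a Tuesday, so the first Sunday is April 6 and the second is April 13.
1 September 2031 is a Monday, so Mondays fall on 1, 8, 15, 22, 29; the last is September 29.
At the standard offset (UTC+06:00), 17:15 UTC + 6h = 23:15 Ulesk standard time.
The standard-time date in Ulesk, 23 March 2031, does not fall between 13 April and 29 September, so daylight saving is not in effect and Ulesk is at UTC+06:00.
17:15 UTC + 6h = 23:15 Ulesk.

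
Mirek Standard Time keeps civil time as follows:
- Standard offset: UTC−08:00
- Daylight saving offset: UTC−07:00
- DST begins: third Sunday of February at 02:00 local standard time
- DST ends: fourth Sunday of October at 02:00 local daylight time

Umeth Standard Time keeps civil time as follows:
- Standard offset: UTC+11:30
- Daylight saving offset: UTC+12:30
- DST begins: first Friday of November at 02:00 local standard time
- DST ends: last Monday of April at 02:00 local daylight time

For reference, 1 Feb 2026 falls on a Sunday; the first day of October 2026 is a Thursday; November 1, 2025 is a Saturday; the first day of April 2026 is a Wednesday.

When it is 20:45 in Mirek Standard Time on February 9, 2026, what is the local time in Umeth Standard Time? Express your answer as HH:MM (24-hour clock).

17:15

1 February 2026 is a Sunday, so the first Sunday is February 1 and the third is February 15.
1 October 2026 is a Thursday, so the first Sunday is October 4 and the fourth is October 25.
Daylight saving runs 15 February – 25 October; February 9, 2026 is outside that window, so Mirek Standard Time is on standard time at UTC−08:00.
20:45 Mirek Standard Time + 8h = 04:45 UTC (rolling into the next day, 10 February 2026).
1 November 2025 is a Saturday, so the first Friday is November 7.
1 April 2026 is a Wednesday, so Mondays fall on 6, 13, 20, 27; the last is April 27.
At the standard offset (UTC+11:30), 04:45 UTC + 11h30m = 16:15 Umeth Standard Time standard time.
The standard-time date in Umeth Standard Time, February 10, 2026, lies within the daylight-saving period (7 November 2025 – 27 April 2026), so Umeth Standard Time is on daylight time, UTC+12:30.
04:45 UTC + 12h30m = 17:15 Umeth Standard Time.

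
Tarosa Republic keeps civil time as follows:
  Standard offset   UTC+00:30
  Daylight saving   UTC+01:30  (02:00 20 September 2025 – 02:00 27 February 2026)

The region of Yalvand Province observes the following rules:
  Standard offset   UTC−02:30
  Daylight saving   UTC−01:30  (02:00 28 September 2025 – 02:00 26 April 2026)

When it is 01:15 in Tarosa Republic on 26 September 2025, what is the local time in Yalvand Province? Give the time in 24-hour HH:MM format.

26 September 2025 falls between 20 September 2025 and 27 February 2026, so daylight saving is in effect and Tarosa Republic is at UTC+01:30.
01:15 Tarosa Republic − 1h30m = 23:45 UTC (rolling into the previous day, 25 September 2025).
At the standard offset (UTC−02:30), 23:45 UTC − 2h30m = 21:15 Yalvand Province standard time.
Daylight saving runs 28 September 2025 – 26 April 2026; the standard-time date in Yalvand Province, 25 September 2025, is outside that window, so Yalvand Province is on standard time at UTC−02:30.
23:45 UTC − 2h30m = 21:15 Yalvand Province.

21:15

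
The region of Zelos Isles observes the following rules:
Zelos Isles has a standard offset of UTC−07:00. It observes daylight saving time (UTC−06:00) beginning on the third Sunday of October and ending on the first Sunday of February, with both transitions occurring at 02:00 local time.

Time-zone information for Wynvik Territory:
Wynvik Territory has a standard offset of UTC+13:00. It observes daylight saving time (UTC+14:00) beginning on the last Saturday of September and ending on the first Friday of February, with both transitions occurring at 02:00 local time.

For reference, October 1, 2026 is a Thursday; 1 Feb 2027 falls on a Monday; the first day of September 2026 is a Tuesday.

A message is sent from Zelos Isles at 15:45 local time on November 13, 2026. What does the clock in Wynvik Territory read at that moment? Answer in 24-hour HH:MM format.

1 October 2026 is a Thursday, so the first Sunday is October 4 and the third is October 18.
1 February 2027 is a Monday, so the first Sunday is February 7.
November 13, 2026 falls between 18 October 2026 and 7 February 2027, so daylight saving is in effect and Zelos Isles is at UTC−06:00.
15:45 Zelos Isles + 6h = 21:45 UTC.
1 September 2026 is a Tuesday, so Saturdays fall on 5, 12, 19, 26; the last is September 26.
1 February 2027 is a Monday, so the first Friday is February 5.
At the standard offset (UTC+13:00), 21:45 UTC + 13h = 10:45 Wynvik Territory standard time (rolling into the next day, 14 November 2026).
Daylight saving runs 26 September 2026 – 5 February 2027; the standard-time date in Wynvik Territory, November 14, 2026, is inside that window, so Wynvik Territory is at UTC+14:00.
21:45 UTC + 14h = 11:45 Wynvik Territory (rolling into the next day, 14 November 2026).

11:45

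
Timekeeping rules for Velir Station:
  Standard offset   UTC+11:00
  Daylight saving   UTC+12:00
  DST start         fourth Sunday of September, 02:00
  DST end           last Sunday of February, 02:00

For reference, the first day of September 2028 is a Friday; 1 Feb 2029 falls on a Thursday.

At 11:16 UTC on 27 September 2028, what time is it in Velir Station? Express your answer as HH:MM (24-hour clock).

23:16

1 September 2028 is a Friday, so the first Sunday is September 3 and the fourth is September 24.
1 February 2029 is a Thursday, so Sundays fall on 4, 11, 18, 25; the last is February 25.
At the standard offset (UTC+11:00), 11:16 UTC + 11h = 22:16 Velir Station standard time.
Daylight saving runs 24 September 2028 – 25 February 2029; the standard-time date in Velir Station, 27 September 2028, is inside that window, so Velir Station is at UTC+12:00.
11:16 UTC + 12h = 23:16 local.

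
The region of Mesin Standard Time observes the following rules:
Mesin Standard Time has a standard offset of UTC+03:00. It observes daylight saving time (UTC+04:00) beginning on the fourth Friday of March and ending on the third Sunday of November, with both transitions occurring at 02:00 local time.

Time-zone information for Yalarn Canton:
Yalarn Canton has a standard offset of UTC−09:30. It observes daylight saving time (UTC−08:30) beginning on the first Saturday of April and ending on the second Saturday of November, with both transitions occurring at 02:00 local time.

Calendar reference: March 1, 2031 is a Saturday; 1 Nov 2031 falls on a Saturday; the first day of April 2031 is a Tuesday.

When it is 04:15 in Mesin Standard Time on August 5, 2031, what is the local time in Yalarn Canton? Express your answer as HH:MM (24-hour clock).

1 March 2031 is a Saturday, so the first Friday is March 7 and the fourth is March 28.
1 November 2031 is a Saturday, so the first Sunday is November 2 and the third is November 16.
August 5, 2031 lies within the daylight-saving period (28 March – 16 November), so Mesin Standard Time is on daylight time, UTC+04:00.
04:15 Mesin Standard Time − 4h = 00:15 UTC.
1 April 2031 is a Tuesday, so the first Saturday is April 5.
1 November 2031 is a Saturday, so the first Saturday is November 1 and the second is November 8.
At the standard offset (UTC−09:30), 00:15 UTC − 9h30m = 14:45 Yalarn Canton standard time (rolling into the previous day, 4 August 2031).
The standard-time date in Yalarn Canton, August 4, 2031, falls between 5 April and 8 November, so daylight saving is in effect and Yalarn Canton is at UTC−08:30.
00:15 UTC − 8h30m = 15:45 Yalarn Canton (rolling into the previous day, 4 August 2031).

15:45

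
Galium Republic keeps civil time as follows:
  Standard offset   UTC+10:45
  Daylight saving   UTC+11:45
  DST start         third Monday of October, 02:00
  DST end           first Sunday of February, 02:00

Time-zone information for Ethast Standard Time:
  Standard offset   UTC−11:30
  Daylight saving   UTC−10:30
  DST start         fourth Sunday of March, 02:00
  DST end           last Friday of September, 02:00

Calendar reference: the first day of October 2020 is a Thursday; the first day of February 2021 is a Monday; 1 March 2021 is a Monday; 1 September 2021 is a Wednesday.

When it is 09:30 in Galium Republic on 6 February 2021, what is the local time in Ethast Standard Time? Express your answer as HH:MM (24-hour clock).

1 October 2020 is a Thursday, so the first Monday is October 5 and the third is October 19.
1 February 2021 is a Monday, so the first Sunday is February 7.
6 February 2021 falls between 19 October 2020 and 7 February 2021, so daylight saving is in effect and Galium Republic is at UTC+11:45.
09:30 Galium Republic − 11h45m = 21:45 UTC (rolling into the previous day, 5 February 2021).
1 March 2021 is a Monday, so the first Sunday is March 7 and the fourth is March 28.
1 September 2021 is a Wednesday, so Fridays fall on 3, 10, 17, 24; the last is September 24.
At the standard offset (UTC−11:30), 21:45 UTC − 11h30m = 10:15 Ethast Standard Time standard time.
The standard-time date in Ethast Standard Time, 5 February 2021, does not fall between 28 March and 24 September, so daylight saving is not in effect and Ethast Standard Time is at UTC−11:30.
21:45 UTC − 11h30m = 10:15 Ethast Standard Time.

10:15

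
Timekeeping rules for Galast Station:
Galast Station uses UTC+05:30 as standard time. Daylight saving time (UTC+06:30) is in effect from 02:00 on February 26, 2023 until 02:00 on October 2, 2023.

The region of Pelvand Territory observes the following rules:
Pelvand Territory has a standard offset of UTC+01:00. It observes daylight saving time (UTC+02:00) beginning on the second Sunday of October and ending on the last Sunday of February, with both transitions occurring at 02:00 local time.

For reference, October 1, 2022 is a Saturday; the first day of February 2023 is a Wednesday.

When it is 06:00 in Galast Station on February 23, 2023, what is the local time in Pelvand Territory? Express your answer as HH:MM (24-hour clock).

Daylight saving runs 26 February – 2 October; February 23, 2023 is outside that window, so Galast Station is on standard time at UTC+05:30.
06:00 Galast Station − 5h30m = 00:30 UTC.
1 October 2022 is a Saturday, so the first Sunday is October 2 and the second is October 9.
1 February 2023 is a Wednesday, so Sundays fall on 5, 12, 19, 26; the last is February 26.
At the standard offset (UTC+01:00), 00:30 UTC + 1h = 01:30 Pelvand Territory standard time.
Daylight saving runs 9 October 2022 – 26 February 2023; the standard-time date in Pelvand Territory, February 23, 2023, is inside that window, so Pelvand Territory is at UTC+02:00.
00:30 UTC + 2h = 02:30 Pelvand Territory.

02:30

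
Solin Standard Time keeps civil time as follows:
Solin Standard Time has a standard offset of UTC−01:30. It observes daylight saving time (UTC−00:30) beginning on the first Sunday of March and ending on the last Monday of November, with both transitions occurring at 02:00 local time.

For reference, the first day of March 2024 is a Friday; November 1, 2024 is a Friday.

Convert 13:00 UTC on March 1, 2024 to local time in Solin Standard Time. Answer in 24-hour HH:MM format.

11:30

1 March 2024 is a Friday, so the first Sunday is March 3.
1 November 2024 is a Friday, so Mondays fall on 4, 11, 18, 25; the last is November 25.
At the standard offset (UTC−01:30), 13:00 UTC − 1h30m = 11:30 Solin Standard Time standard time.
The standard-time date in Solin Standard Time, March 1, 2024, does not fall between 3 March and 25 November, so daylight saving is not in effect and Solin Standard Time is at UTC−01:30.
13:00 UTC − 1h30m = 11:30 local.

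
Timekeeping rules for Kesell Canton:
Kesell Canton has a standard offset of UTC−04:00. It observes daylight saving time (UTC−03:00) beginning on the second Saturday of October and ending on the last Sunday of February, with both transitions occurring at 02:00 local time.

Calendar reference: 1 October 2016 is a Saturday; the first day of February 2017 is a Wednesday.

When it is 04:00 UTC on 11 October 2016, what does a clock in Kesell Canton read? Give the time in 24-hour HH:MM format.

1 October 2016 is a Saturday, so the first Saturday is October 1 and the second is October 8.
1 February 2017 is a Wednesday, so Sundays fall on 5, 12, 19, 26; the last is February 26.
At the standard offset (UTC−04:00), 04:00 UTC − 4h = 00:00 Kesell Canton standard time.
The standard-time date in Kesell Canton, 11 October 2016, lies within the daylight-saving period (8 October 2016 – 26 February 2017), so Kesell Canton is on daylight time, UTC−03:00.
04:00 UTC − 3h = 01:00 local.

01:00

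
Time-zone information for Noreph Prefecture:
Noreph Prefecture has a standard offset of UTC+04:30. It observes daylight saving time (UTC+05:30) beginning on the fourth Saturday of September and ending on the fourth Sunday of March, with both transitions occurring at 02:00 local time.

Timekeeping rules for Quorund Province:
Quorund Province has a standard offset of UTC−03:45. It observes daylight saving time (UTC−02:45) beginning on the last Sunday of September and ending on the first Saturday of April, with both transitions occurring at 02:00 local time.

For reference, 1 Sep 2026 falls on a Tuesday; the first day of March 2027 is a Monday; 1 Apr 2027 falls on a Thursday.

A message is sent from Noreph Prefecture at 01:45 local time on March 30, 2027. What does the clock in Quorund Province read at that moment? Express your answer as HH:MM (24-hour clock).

18:30

1 September 2026 is a Tuesday, so the first Saturday is September 5 and the fourth is September 26.
1 March 2027 is a Monday, so the first Sunday is March 7 and the fourth is March 28.
March 30, 2027 is outside the daylight-saving period (26 September 2026 – 28 March 2027), so Noreph Prefecture is on standard time, UTC+04:30.
01:45 Noreph Prefecture − 4h30m = 21:15 UTC (rolling into the previous day, 29 March 2027).
1 September 2026 is a Tuesday, so Sundays fall on 6, 13, 20, 27; the last is September 27.
1 April 2027 is a Thursday, so the first Saturday is April 3.
At the standard offset (UTC−03:45), 21:15 UTC − 3h45m = 17:30 Quorund Province standard time.
The standard-time date in Quorund Province, March 29, 2027, lies within the daylight-saving period (27 September 2026 – 3 April 2027), so Quorund Province is on daylight time, UTC−02:45.
21:15 UTC − 2h45m = 18:30 Quorund Province.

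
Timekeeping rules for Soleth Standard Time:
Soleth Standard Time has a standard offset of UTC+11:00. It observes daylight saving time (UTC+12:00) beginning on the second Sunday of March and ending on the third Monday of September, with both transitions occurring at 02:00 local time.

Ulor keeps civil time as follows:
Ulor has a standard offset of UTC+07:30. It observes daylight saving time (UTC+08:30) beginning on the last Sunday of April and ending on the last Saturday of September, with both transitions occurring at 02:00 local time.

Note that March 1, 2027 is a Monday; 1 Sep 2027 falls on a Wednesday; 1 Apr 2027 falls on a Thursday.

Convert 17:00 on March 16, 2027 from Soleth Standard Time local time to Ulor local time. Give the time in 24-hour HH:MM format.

12:30

1 March 2027 is a Monday, so the first Sunday is March 7 and the second is March 14.
1 September 2027 is a Wednesday, so the first Monday is September 6 and the third is September 20.
March 16, 2027 falls between 14 March and 20 September, so daylight saving is in effect and Soleth Standard Time is at UTC+12:00.
17:00 Soleth Standard Time − 12h = 05:00 UTC.
1 April 2027 is a Thursday, so Sundays fall on 4, 11, 18, 25; the last is April 25.
1 September 2027 is a Wednesday, so Saturdays fall on 4, 11, 18, 25; the last is September 25.
At the standard offset (UTC+07:30), 05:00 UTC + 7h30m = 12:30 Ulor standard time.
The standard-time date in Ulor, March 16, 2027, does not fall between 25 April and 25 September, so daylight saving is not in effect and Ulor is at UTC+07:30.
05:00 UTC + 7h30m = 12:30 Ulor.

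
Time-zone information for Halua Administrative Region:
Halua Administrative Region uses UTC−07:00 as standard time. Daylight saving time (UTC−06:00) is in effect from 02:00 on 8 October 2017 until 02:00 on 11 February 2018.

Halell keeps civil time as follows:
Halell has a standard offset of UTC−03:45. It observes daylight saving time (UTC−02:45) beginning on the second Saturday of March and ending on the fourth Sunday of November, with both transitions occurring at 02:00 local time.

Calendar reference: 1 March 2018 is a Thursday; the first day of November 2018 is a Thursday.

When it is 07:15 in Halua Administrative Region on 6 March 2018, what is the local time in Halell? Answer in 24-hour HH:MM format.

6 March 2018 does not fall between 8 October 2017 and 11 February 2018, so daylight saving is not in effect and Halua Administrative Region is at UTC−07:00.
07:15 Halua Administrative Region + 7h = 14:15 UTC.
1 March 2018 is a Thursday, so the first Saturday is March 3 and the second is March 10.
1 November 2018 is a Thursday, so the first Sunday is November 4 and the fourth is November 25.
At the standard offset (UTC−03:45), 14:15 UTC − 3h45m = 10:30 Halell standard time.
The standard-time date in Halell, 6 March 2018, does not fall between 10 March and 25 November, so daylight saving is not in effect and Halell is at UTC−03:45.
14:15 UTC − 3h45m = 10:30 Halell.

10:30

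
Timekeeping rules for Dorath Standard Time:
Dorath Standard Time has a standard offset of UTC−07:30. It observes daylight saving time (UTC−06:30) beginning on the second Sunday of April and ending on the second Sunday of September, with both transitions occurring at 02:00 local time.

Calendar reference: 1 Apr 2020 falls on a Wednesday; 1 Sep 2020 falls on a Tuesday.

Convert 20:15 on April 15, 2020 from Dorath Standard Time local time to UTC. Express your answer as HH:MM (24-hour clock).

02:45

1 April 2020 is a Wednesday, so the first Sunday is April 5 and the second is April 12.
1 September 2020 is a Tuesday, so the first Sunday is September 6 and the second is September 13.
Daylight saving runs 12 April – 13 September; April 15, 2020 is inside that window, so Dorath Standard Time is at UTC−06:30.
20:15 local + 6h30m = 02:45 UTC (rolling into the next day, 16 April 2020).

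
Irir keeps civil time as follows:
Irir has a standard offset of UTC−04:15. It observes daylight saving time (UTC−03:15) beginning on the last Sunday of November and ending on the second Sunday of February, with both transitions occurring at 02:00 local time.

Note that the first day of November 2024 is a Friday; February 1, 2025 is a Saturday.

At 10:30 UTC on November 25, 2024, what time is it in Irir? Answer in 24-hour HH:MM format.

07:15

1 November 2024 is a Friday, so Sundays fall on 3, 10, 17, 24; the last is November 24.
1 February 2025 is a Saturday, so the first Sunday is February 2 and the second is February 9.
At the standard offset (UTC−04:15), 10:30 UTC − 4h15m = 06:15 Irir standard time.
The standard-time date in Irir, November 25, 2024, falls between 24 November 2024 and 9 February 2025, so daylight saving is in effect and Irir is at UTC−03:15.
10:30 UTC − 3h15m = 07:15 local.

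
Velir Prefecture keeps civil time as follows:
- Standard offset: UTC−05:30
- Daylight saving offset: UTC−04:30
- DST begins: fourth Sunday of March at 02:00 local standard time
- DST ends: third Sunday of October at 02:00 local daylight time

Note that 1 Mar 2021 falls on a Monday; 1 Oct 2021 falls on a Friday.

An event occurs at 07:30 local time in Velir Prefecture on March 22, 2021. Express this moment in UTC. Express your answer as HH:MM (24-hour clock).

13:00

1 March 2021 is a Monday, so the first Sunday is March 7 and the fourth is March 28.
1 October 2021 is a Friday, so the first Sunday is October 3 and the third is October 17.
March 22, 2021 is outside the daylight-saving period (28 March – 17 October), so Velir Prefecture is on standard time, UTC−05:30.
07:30 local + 5h30m = 13:00 UTC.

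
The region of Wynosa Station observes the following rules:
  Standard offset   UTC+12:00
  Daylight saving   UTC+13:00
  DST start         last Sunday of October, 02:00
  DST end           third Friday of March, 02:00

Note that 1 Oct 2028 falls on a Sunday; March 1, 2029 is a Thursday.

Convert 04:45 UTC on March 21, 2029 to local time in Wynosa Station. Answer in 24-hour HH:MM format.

1 October 2028 is a Sunday, so Sundays fall on 1, 8, 15, 22, 29; the last is October 29.
1 March 2029 is a Thursday, so the first Friday is March 2 and the third is March 16.
At the standard offset (UTC+12:00), 04:45 UTC + 12h = 16:45 Wynosa Station standard time.
The standard-time date in Wynosa Station, March 21, 2029, does not fall between 29 October 2028 and 16 March 2029, so daylight saving is not in effect and Wynosa Station is at UTC+12:00.
04:45 UTC + 12h = 16:45 local.

16:45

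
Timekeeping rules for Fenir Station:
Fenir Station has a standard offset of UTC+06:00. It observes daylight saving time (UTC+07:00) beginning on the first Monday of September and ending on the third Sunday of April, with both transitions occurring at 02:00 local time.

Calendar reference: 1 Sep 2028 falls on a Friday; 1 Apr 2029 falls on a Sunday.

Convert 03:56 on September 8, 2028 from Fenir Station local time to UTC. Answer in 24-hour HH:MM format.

20:56

1 September 2028 is a Friday, so the first Monday is September 4.
1 April 2029 is a Sunday, so the first Sunday is April 1 and the third is April 15.
September 8, 2028 falls between 4 September 2028 and 15 April 2029, so daylight saving is in effect and Fenir Station is at UTC+07:00.
03:56 local − 7h = 20:56 UTC (rolling into the previous day, 7 September 2028).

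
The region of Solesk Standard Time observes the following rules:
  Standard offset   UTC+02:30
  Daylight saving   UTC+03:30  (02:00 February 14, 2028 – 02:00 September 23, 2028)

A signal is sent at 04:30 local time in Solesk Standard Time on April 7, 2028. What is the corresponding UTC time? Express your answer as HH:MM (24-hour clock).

April 7, 2028 lies within the daylight-saving period (14 February – 23 September), so Solesk Standard Time is on daylight time, UTC+03:30.
04:30 local − 3h30m = 01:00 UTC.

01:00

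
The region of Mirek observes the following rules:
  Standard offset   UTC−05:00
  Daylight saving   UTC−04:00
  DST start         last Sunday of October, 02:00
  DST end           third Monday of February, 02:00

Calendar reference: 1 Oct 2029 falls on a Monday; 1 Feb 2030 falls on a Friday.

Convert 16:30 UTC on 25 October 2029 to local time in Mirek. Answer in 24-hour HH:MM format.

11:30

1 October 2029 is a Monday, so Sundays fall on 7, 14, 21, 28; the last is October 28.
1 February 2030 is a Friday, so the first Monday is February 4 and the third is February 18.
At the standard offset (UTC−05:00), 16:30 UTC − 5h = 11:30 Mirek standard time.
Daylight saving runs 28 October 2029 – 18 February 2030; the standard-time date in Mirek, 25 October 2029, is outside that window, so Mirek is on standard time at UTC−05:00.
16:30 UTC − 5h = 11:30 local.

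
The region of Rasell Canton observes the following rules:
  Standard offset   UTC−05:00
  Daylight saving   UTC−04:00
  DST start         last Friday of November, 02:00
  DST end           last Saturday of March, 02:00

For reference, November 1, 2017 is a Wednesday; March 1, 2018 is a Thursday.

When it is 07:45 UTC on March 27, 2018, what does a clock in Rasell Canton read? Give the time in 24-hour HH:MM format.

03:45

1 November 2017 is a Wednesday, so Fridays fall on 3, 10, 17, 24; the last is November 24.
1 March 2018 is a Thursday, so Saturdays fall on 3, 10, 17, 24, 31; the last is March 31.
At the standard offset (UTC−05:00), 07:45 UTC − 5h = 02:45 Rasell Canton standard time.
The standard-time date in Rasell Canton, March 27, 2018, falls between 24 November 2017 and 31 March 2018, so daylight saving is in effect and Rasell Canton is at UTC−04:00.
07:45 UTC − 4h = 03:45 local.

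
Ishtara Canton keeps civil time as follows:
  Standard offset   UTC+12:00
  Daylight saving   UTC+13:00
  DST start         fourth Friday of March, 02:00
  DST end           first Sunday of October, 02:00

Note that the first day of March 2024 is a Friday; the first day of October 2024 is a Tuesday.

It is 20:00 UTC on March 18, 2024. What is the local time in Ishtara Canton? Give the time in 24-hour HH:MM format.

08:00

1 March 2024 is a Friday, so the first Friday is March 1 and the fourth is March 22.
1 October 2024 is a Tuesday, so the first Sunday is October 6.
At the standard offset (UTC+12:00), 20:00 UTC + 12h = 08:00 Ishtara Canton standard time (rolling into the next day, 19 March 2024).
Daylight saving runs 22 March – 6 October; the standard-time date in Ishtara Canton, March 19, 2024, is outside that window, so Ishtara Canton is on standard time at UTC+12:00.
20:00 UTC + 12h = 08:00 local (rolling into the next day, 19 March 2024).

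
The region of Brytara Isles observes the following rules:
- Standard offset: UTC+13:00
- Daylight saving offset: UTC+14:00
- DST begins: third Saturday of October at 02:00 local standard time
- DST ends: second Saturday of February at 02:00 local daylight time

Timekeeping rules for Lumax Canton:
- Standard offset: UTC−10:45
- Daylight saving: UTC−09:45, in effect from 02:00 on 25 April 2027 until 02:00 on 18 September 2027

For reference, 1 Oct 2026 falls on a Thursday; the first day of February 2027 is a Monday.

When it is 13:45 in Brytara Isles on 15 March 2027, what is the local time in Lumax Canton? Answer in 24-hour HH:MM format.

14:00

1 October 2026 is a Thursday, so the first Saturday is October 3 and the third is October 17.
1 February 2027 is a Monday, so the first Saturday is February 6 and the second is February 13.
15 March 2027 is outside the daylight-saving period (17 October 2026 – 13 February 2027), so Brytara Isles is on standard time, UTC+13:00.
13:45 Brytara Isles − 13h = 00:45 UTC.
At the standard offset (UTC−10:45), 00:45 UTC − 10h45m = 14:00 Lumax Canton standard time (rolling into the previous day, 14 March 2027).
The standard-time date in Lumax Canton, 14 March 2027, does not fall between 25 April and 18 September, so daylight saving is not in effect and Lumax Canton is at UTC−10:45.
00:45 UTC − 10h45m = 14:00 Lumax Canton (rolling into the previous day, 14 March 2027).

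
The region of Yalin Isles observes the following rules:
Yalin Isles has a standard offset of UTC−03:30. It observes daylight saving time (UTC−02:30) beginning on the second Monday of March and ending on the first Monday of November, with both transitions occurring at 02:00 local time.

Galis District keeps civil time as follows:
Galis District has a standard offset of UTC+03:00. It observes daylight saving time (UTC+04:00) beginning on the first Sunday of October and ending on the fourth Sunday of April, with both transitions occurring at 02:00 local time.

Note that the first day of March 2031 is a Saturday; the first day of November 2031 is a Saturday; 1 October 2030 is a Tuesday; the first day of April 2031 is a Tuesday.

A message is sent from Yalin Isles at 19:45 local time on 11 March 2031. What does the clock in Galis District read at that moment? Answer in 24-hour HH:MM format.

02:15

1 March 2031 is a Saturday, so the first Monday is March 3 and the second is March 10.
1 November 2031 is a Saturday, so the first Monday is November 3.
11 March 2031 lies within the daylight-saving period (10 March – 3 November), so Yalin Isles is on daylight time, UTC−02:30.
19:45 Yalin Isles + 2h30m = 22:15 UTC.
1 October 2030 is a Tuesday, so the first Sunday is October 6.
1 April 2031 is a Tuesday, so the first Sunday is April 6 and the fourth is April 27.
At the standard offset (UTC+03:00), 22:15 UTC + 3h = 01:15 Galis District standard time (rolling into the next day, 12 March 2031).
The standard-time date in Galis District, 12 March 2031, lies within the daylight-saving period (6 October 2030 – 27 April 2031), so Galis District is on daylight time, UTC+04:00.
22:15 UTC + 4h = 02:15 Galis District (rolling into the next day, 12 March 2031).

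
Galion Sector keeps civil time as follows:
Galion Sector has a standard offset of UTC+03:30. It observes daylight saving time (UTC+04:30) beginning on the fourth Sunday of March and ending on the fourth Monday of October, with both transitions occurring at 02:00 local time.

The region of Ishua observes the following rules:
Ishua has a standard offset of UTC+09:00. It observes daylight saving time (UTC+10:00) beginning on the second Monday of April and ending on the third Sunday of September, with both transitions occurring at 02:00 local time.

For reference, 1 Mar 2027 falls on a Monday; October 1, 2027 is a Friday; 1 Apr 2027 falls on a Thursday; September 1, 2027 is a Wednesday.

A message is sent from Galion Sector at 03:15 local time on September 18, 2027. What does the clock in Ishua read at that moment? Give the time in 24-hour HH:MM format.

1 March 2027 is a Monday, so the first Sunday is March 7 and the fourth is March 28.
1 October 2027 is a Friday, so the first Monday is October 4 and the fourth is October 25.
Daylight saving runs 28 March – 25 October; September 18, 2027 is inside that window, so Galion Sector is at UTC+04:30.
03:15 Galion Sector − 4h30m = 22:45 UTC (rolling into the previous day, 17 September 2027).
1 April 2027 is a Thursday, so the first Monday is April 5 and the second is April 12.
1 September 2027 is a Wednesday, so the first Sunday is September 5 and the third is September 19.
At the standard offset (UTC+09:00), 22:45 UTC + 9h = 07:45 Ishua standard time (rolling into the next day, 18 September 2027).
The standard-time date in Ishua, September 18, 2027, lies within the daylight-saving period (12 April – 19 September), so Ishua is on daylight time, UTC+10:00.
22:45 UTC + 10h = 08:45 Ishua (rolling into the next day, 18 September 2027).

08:45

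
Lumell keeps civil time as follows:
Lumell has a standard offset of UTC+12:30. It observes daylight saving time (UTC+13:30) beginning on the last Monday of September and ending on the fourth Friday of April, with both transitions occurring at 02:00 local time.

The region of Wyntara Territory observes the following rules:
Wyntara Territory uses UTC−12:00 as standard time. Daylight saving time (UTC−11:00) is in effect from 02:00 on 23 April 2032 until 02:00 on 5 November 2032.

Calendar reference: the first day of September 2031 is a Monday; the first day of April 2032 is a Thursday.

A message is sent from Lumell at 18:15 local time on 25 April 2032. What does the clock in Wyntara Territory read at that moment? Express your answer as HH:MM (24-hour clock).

1 September 2031 is a Monday, so Mondays fall on 1, 8, 15, 22, 29; the last is September 29.
1 April 2032 is a Thursday, so the first Friday is April 2 and the fourth is April 23.
25 April 2032 is outside the daylight-saving period (29 September 2031 – 23 April 2032), so Lumell is on standard time, UTC+12:30.
18:15 Lumell − 12h30m = 05:45 UTC.
At the standard offset (UTC−12:00), 05:45 UTC − 12h = 17:45 Wyntara Territory standard time (rolling into the previous day, 24 April 2032).
The standard-time date in Wyntara Territory, 24 April 2032, falls between 23 April and 5 November, so daylight saving is in effect and Wyntara Territory is at UTC−11:00.
05:45 UTC − 11h = 18:45 Wyntara Territory (rolling into the previous day, 24 April 2032).

18:45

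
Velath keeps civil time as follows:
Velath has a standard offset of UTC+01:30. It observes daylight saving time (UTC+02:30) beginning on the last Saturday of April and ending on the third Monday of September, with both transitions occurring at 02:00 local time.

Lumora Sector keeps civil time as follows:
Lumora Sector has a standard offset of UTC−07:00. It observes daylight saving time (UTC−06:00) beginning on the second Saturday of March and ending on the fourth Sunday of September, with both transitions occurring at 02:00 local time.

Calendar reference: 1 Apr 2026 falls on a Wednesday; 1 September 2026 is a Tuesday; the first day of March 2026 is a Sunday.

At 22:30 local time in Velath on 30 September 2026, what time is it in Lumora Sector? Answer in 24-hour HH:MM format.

14:00

1 April 2026 is a Wednesday, so Saturdays fall on 4, 11, 18, 25; the last is April 25.
1 September 2026 is a Tuesday, so the first Monday is September 7 and the third is September 21.
30 September 2026 is outside the daylight-saving period (25 April – 21 September), so Velath is on standard time, UTC+01:30.
22:30 Velath − 1h30m = 21:00 UTC.
1 March 2026 is a Sunday, so the first Saturday is March 7 and the second is March 14.
1 September 2026 is a Tuesday, so the first Sunday is September 6 and the fourth is September 27.
At the standard offset (UTC−07:00), 21:00 UTC − 7h = 14:00 Lumora Sector standard time.
Daylight saving runs 14 March – 27 September; the standard-time date in Lumora Sector, 30 September 2026, is outside that window, so Lumora Sector is on standard time at UTC−07:00.
21:00 UTC − 7h = 14:00 Lumora Sector.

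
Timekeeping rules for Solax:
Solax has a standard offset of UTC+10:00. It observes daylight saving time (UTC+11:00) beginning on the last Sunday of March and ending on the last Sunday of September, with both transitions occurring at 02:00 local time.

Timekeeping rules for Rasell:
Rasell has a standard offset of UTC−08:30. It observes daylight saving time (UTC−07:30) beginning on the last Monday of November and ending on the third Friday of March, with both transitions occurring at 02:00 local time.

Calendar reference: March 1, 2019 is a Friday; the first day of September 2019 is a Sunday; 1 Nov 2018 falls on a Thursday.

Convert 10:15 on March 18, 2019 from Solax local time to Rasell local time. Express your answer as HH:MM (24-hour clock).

1 March 2019 is a Friday, so Sundays fall on 3, 10, 17, 24, 31; the last is March 31.
1 September 2019 is a Sunday, so Sundays fall on 1, 8, 15, 22, 29; the last is September 29.
March 18, 2019 does not fall between 31 March and 29 September, so daylight saving is not in effect and Solax is at UTC+10:00.
10:15 Solax − 10h = 00:15 UTC.
1 November 2018 is a Thursday, so Mondays fall on 5, 12, 19, 26; the last is November 26.
1 March 2019 is a Friday, so the first Friday is March 1 and the third is March 15.
At the standard offset (UTC−08:30), 00:15 UTC − 8h30m = 15:45 Rasell standard time (rolling into the previous day, 17 March 2019).
The standard-time date in Rasell, March 17, 2019, does not fall between 26 November 2018 and 15 March 2019, so daylight saving is not in effect and Rasell is at UTC−08:30.
00:15 UTC − 8h30m = 15:45 Rasell (rolling into the previous day, 17 March 2019).

15:45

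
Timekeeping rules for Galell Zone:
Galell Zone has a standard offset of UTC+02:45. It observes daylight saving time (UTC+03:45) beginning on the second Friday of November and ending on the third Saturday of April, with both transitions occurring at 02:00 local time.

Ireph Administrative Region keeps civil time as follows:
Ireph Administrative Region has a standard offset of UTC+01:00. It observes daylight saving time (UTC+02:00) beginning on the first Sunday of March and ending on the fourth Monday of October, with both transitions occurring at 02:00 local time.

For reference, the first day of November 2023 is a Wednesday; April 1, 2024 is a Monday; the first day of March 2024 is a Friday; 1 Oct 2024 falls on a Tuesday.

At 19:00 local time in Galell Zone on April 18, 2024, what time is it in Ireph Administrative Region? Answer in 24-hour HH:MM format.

17:15

1 November 2023 is a Wednesday, so the first Friday is November 3 and the second is November 10.
1 April 2024 is a Monday, so the first Saturday is April 6 and the third is April 20.
Daylight saving runs 10 November 2023 – 20 April 2024; April 18, 2024 is inside that window, so Galell Zone is at UTC+03:45.
19:00 Galell Zone − 3h45m = 15:15 UTC.
1 March 2024 is a Friday, so the first Sunday is March 3.
1 October 2024 is a Tuesday, so the first Monday is October 7 and the fourth is October 28.
At the standard offset (UTC+01:00), 15:15 UTC + 1h = 16:15 Ireph Administrative Region standard time.
Daylight saving runs 3 March – 28 October; the standard-time date in Ireph Administrative Region, April 18, 2024, is inside that window, so Ireph Administrative Region is at UTC+02:00.
15:15 UTC + 2h = 17:15 Ireph Administrative Region.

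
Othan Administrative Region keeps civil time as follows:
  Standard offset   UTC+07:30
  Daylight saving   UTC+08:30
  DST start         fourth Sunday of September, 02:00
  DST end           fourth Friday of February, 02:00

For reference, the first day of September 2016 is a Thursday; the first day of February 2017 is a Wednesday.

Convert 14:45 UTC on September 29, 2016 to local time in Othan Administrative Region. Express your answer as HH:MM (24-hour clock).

23:15

1 September 2016 is a Thursday, so the first Sunday is September 4 and the fourth is September 25.
1 February 2017 is a Wednesday, so the first Friday is February 3 and the fourth is February 24.
At the standard offset (UTC+07:30), 14:45 UTC + 7h30m = 22:15 Othan Administrative Region standard time.
The standard-time date in Othan Administrative Region, September 29, 2016, lies within the daylight-saving period (25 September 2016 – 24 February 2017), so Othan Administrative Region is on daylight time, UTC+08:30.
14:45 UTC + 8h30m = 23:15 local.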